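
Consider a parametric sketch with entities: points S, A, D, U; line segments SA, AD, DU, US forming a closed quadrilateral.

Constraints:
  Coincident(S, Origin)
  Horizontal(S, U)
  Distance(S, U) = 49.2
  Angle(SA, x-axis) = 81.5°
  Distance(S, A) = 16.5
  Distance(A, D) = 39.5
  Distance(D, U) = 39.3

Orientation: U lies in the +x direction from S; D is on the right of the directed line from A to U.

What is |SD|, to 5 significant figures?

26.186

S is at the origin; SU is horizontal with |SU| = 49.2 and U in +x, so U = (49.2, 0). SA runs at 81.5° with |SA| = 16.5, so A = (2.4389, 16.319). D is determined by |AD| = 39.5 and |DU| = 39.3 together: it lies at the intersection of circle(A, 39.5) and circle(U, 39.3). With |AU| = 49.527, the foot of the radical line on AU is 24.923 from A and the perpendicular offset is √(39.5² − 24.923²) = 30.645. Taking the right-of-AU solution: D = (15.872, -20.827).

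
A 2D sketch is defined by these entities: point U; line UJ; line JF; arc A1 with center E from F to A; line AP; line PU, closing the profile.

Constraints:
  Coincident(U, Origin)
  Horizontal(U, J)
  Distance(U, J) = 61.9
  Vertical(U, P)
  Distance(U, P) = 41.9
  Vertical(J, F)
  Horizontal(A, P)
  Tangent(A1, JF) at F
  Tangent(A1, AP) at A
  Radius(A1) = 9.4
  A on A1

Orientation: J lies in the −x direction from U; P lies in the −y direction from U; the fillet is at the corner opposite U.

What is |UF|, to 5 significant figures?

69.913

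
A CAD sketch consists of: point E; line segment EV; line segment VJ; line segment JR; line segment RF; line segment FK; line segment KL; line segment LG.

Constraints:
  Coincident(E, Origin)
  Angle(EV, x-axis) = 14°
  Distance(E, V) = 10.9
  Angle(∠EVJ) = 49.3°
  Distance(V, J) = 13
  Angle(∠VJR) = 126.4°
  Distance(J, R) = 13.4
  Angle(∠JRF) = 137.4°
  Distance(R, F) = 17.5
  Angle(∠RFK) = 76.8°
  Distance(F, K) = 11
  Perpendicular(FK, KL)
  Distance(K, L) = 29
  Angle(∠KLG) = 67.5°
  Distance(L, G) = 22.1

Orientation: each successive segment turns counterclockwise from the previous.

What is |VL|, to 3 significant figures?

18.5

∠RFK = 76.8° gives FK at -15.9° from the x-axis; with |FK| = 11.0, K = (-10.7, -12.4). FK is perpendicular to KL, so KL runs at 74.1°; with |KL| = 29.0, L = (-2.74, 15.5). Then |VL| = |L − V| = 18.5.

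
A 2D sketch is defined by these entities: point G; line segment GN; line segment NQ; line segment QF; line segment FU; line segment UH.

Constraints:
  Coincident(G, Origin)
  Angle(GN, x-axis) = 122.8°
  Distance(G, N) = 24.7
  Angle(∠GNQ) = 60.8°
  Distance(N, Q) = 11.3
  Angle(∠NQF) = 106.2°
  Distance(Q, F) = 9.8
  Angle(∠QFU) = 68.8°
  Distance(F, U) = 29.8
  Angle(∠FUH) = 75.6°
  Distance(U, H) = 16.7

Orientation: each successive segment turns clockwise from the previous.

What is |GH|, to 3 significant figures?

37.7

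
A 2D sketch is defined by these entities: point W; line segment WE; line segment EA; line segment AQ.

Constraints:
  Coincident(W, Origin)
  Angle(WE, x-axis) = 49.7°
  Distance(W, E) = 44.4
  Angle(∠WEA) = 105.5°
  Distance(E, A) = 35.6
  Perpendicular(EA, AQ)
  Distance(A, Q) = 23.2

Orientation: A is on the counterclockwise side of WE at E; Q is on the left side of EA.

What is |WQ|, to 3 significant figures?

51.3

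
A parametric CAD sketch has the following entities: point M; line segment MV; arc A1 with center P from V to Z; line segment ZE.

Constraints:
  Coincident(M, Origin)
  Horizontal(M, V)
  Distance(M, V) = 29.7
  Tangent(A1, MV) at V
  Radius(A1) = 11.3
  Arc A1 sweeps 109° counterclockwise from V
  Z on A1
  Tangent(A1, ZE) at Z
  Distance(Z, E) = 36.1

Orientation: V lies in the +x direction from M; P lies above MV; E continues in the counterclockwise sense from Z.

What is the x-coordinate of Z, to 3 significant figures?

40.4

M is at the origin; MV is horizontal with |MV| = 29.7 and V on the +x side, so V = (29.7, 0.00). The tangent condition forces PV to be normal to MV, so P = V + (0, 11.3) = (29.7, 11.3). On A1, V sits at bearing -90° from P; a 109° counterclockwise sweep puts Z at bearing 19°, so Z = P + 11.3·(cos 19°, sin 19°) = (40.4, 15.0). So Z.x = 40.4.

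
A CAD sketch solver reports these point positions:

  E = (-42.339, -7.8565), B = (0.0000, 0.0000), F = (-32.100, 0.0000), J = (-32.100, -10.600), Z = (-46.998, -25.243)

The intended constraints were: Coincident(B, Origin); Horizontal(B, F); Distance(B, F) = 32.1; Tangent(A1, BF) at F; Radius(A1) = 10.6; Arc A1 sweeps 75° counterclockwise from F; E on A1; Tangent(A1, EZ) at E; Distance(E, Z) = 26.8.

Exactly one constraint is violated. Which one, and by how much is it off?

Distance(E, Z) = 26.8 — off by 8.80.

B = (0.00, 0.00) ✓; B.y = 0.00, F.y = 0.00 ✓; |BF| = 32.10 ✓; ∠(JF, FB) = 90.00° ✓; |JF| = 10.60 ✓; bearing(J→E) − bearing(J→F) = 75.00° ✓; |JE| = 10.60 ✓; ∠(JE, EZ) = 90.00° ✓; |EZ| = 18.00 ✗.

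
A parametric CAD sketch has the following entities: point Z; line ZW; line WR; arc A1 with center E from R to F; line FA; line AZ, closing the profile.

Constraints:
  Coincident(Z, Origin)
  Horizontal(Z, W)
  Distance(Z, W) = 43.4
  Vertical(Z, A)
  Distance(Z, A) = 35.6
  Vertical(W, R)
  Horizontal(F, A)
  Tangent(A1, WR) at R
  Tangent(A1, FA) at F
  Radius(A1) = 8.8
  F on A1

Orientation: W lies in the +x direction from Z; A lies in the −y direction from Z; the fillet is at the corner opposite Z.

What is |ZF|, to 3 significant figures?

49.6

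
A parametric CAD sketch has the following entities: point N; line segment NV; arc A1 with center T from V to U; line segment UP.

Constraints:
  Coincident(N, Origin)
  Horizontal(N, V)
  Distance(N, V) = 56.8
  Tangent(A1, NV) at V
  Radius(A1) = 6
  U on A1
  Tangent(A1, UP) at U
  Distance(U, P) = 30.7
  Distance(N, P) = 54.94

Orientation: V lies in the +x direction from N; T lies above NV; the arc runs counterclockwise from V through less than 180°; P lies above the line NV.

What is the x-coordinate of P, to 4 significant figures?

43.07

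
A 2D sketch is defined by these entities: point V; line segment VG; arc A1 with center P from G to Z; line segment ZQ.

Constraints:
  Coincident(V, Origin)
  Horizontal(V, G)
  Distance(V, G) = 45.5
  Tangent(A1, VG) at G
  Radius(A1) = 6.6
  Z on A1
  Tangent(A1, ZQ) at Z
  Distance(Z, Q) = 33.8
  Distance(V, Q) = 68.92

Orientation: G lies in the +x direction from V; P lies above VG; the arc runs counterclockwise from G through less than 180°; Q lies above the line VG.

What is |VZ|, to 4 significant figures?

52.35

Checks: |PZ| = 6.600 ✓; ∠(PZ, ZQ) = 90.00° ✓; |ZQ| = 33.80 ✓; |VQ| = 68.92 ✓.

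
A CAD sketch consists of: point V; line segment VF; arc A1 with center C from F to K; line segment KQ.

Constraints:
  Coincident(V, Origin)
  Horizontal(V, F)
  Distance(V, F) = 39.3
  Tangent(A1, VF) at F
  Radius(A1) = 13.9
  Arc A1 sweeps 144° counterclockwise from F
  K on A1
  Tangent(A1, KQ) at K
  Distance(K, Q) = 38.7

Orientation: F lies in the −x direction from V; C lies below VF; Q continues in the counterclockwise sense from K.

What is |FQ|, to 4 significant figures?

53.19

V is at the origin; VF is horizontal with |VF| = 39.3 and F on the −x side, so F = (-39.30, 0.000). Tangency of A1 to VF means the radius CF is perpendicular to VF, so C = F + (0, -13.9) = (-39.30, -13.90). On A1, F sits at bearing 90° from C; a 144° counterclockwise sweep puts K at bearing 234°, so K = C + 13.9·(cos 234°, sin 234°) = (-47.47, -25.15). Since A1 is tangent to KQ there, CK ⟂ KQ, so KQ runs along (−sin 234°, cos 234°); with |KQ| = 38.7, Q = (-16.16, -47.89). Then |FQ| = |Q − F| = 53.19.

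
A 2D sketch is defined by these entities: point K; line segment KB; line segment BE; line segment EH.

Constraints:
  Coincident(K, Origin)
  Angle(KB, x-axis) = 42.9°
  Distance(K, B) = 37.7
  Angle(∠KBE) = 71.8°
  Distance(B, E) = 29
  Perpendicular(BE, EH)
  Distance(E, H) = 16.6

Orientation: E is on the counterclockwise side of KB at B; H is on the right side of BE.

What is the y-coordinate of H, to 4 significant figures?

54.21

K is at the origin; KB runs at 42.9° with length 37.7, so B = 37.7·(cos 42.9°, sin 42.9°) = (27.62, 25.66). ∠KBE = 71.8°, so BE runs at 42.9° + (180° − 71.8°) = 151.1° from the x-axis; with |BE| = 29.0, E = B + 29.0·(cos 151.1°, sin 151.1°) = (2.228, 39.68). BE is perpendicular to EH; with |EH| = 16.6 on the right of BE, H = E + 16.6·(0.4833, 0.8755) = (10.25, 54.21). So H.y = 54.21.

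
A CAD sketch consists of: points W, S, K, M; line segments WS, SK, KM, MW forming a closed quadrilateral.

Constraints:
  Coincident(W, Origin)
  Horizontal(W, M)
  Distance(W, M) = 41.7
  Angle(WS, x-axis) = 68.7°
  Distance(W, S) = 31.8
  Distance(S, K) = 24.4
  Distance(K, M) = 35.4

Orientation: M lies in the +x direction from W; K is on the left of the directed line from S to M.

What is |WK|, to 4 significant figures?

49.66

Checks: |SK| = 24.40 ✓; |KM| = 35.40 ✓.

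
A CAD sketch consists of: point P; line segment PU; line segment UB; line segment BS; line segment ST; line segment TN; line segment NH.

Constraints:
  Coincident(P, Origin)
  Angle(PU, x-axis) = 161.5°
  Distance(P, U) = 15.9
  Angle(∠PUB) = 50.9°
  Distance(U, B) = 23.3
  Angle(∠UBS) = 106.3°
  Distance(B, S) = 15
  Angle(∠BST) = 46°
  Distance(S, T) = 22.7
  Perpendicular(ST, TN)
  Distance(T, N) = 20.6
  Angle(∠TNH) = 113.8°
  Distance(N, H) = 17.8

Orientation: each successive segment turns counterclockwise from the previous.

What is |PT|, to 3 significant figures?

8.89

P is at the origin; PU runs at 161.5° with length 15.9, so U = (-15.1, 5.05). ∠PUB = 50.9° gives UB at -69.4° from the x-axis; with |UB| = 23.3, B = (-6.88, -16.8). ∠UBS = 106.3° gives BS at 4.30° from the x-axis; with |BS| = 15.0, S = (8.08, -15.6). ∠BST = 46.0° gives ST at 138° from the x-axis; with |ST| = 22.7, T = (-8.87, -0.540). Then |PT| = |T − P| = 8.89.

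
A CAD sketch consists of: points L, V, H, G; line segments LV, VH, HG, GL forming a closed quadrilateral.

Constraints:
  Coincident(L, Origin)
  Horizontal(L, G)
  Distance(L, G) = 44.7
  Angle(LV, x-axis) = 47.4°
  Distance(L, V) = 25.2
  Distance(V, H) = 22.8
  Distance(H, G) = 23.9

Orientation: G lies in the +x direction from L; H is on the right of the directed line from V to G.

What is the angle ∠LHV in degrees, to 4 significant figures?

69.31°

L is at the origin; L and G share the same y with |LG| = 44.7 and G in +x, so G = (44.7, 0). LV runs at 47.4° with |LV| = 25.2, so V = (17.06, 18.55). H is determined by |VH| = 22.8 and |HG| = 23.9 together: it lies at the intersection of circle(V, 22.8) and circle(G, 23.9). With |VG| = 33.29, the foot of the radical line on VG is 15.87 from V and the perpendicular offset is √(22.8² − 15.87²) = 16.37. Taking the right-of-VG solution: H = (21.12, -3.886).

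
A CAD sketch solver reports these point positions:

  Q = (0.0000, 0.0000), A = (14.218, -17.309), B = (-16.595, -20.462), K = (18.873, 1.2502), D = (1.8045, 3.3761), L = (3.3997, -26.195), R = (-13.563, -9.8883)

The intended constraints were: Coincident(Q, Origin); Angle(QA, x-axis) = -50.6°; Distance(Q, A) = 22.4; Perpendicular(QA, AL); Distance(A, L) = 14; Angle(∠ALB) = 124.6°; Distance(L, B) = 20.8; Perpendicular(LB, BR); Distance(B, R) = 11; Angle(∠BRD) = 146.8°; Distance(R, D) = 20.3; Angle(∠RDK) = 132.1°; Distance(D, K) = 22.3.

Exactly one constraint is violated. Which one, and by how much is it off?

Distance(D, K) = 22.3 — off by 5.10.

Q = (0.00, 0.00) ✓; QA at -50.60° ✓; |QA| = 22.40 ✓; ∠(QA, AL) = 90.00° ✓; |AL| = 14.00 ✓; ∠ALB = 124.6° ✓; |LB| = 20.80 ✓; ∠(LB, BR) = 90.00° ✓; |BR| = 11.00 ✓; ∠BRD = 146.8° ✓; |RD| = 20.30 ✓; ∠RDK = 132.1° ✓; |DK| = 17.20 ✗.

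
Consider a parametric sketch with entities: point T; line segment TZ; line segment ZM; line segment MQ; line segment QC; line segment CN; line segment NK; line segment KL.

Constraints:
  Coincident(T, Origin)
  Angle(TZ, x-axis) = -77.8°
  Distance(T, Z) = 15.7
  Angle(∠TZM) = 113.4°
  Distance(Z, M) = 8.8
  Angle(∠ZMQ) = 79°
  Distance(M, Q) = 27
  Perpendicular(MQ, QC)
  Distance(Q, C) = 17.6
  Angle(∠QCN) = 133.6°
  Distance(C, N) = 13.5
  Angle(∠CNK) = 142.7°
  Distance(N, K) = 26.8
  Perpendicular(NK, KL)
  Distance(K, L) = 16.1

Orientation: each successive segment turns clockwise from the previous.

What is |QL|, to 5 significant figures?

40.615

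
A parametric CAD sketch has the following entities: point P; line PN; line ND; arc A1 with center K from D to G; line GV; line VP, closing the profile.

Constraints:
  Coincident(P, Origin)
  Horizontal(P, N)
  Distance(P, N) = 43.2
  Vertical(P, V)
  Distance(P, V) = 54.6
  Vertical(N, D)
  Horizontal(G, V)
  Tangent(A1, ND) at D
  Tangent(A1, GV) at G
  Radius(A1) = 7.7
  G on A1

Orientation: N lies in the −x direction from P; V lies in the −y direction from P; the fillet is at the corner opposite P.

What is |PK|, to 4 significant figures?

58.82

PV is vertical with |PV| = 54.6 and V on the −y side, so V = (0.000, -54.60). The virtual corner opposite P is at (-43.20, -54.60). Since A1 is tangent to ND there, KD ⟂ ND and the tangent condition forces KG to be normal to GV, with radius 7.7, so the center K sits 7.7 in from both sides at K = (-35.50, -46.90). Then |PK| = |K − P| = 58.82.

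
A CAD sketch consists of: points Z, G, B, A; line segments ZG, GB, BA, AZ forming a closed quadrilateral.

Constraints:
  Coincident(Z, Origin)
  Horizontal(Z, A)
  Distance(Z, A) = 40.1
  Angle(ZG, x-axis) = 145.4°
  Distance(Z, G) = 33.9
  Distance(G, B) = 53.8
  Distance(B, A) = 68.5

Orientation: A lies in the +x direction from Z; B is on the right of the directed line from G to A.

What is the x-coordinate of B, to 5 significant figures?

-19.435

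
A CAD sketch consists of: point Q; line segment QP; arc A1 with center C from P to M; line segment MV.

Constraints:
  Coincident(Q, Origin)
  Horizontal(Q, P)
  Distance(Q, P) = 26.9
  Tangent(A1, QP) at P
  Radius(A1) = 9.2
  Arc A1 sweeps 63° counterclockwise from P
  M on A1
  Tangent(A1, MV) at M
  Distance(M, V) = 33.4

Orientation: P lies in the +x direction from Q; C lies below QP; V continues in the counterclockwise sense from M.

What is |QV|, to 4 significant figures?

34.96

On A1, P sits at bearing 90° from C; a 63° counterclockwise sweep puts M at bearing 153°, so M = C + 9.2·(cos 153°, sin 153°) = (18.70, -5.023). Tangency of A1 to MV means the radius CM is perpendicular to MV, so MV runs along (−sin 153°, cos 153°); with |MV| = 33.4, V = (3.539, -34.78). Then |QV| = |V − Q| = 34.96.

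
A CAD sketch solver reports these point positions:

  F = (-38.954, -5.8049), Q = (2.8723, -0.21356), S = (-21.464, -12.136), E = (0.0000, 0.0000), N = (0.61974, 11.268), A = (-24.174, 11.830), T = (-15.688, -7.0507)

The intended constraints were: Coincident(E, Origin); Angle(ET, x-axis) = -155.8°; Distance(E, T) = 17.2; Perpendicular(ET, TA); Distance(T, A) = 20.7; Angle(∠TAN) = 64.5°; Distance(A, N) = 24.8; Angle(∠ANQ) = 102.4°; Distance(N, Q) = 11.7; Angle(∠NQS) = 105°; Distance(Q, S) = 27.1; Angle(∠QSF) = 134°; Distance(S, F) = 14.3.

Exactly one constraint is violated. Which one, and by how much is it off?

Distance(S, F) = 14.3 — off by 4.30.

E = (0.00, 0.00) ✓; ET at -155.8° ✓; |ET| = 17.20 ✓; ∠(ET, TA) = 90.00° ✓; |TA| = 20.70 ✓; ∠TAN = 64.50° ✓; |AN| = 24.80 ✓; ∠ANQ = 102.4° ✓; |NQ| = 11.70 ✓; ∠NQS = 105.0° ✓; |QS| = 27.10 ✓; ∠QSF = 134.0° ✓; |SF| = 18.60 ✗.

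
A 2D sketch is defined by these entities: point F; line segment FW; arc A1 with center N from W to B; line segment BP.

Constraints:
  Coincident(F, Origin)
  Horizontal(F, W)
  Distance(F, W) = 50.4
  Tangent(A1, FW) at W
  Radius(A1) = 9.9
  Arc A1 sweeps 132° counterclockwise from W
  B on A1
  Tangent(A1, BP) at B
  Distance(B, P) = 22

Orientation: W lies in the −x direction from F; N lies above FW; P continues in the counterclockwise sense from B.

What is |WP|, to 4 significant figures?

33.69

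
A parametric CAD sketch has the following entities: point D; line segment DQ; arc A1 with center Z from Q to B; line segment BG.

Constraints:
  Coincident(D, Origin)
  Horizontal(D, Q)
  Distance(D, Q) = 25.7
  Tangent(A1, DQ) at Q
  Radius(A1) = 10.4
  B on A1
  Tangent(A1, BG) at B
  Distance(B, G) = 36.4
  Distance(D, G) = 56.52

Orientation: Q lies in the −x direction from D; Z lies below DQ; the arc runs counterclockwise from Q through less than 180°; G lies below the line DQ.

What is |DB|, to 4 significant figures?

37.95

D is at the origin; DQ is horizontal with |DQ| = 25.7 and Q on the −x side, so Q = (-25.70, 0.000). Since A1 is tangent to DQ there, ZQ ⟂ DQ, so Z = Q + (0, -10.4) = (-25.70, -10.40). Since ZB ⟂ BG (tangency), |ZG| = √(10.4² + 36.4²) = 37.86 regardless of where B sits on A1. So G lies on both circle(D, 56.52) and circle(Z, 37.86); the below-DQ intersection is G = (-29.78, -48.04). B is the foot of the tangent from G: B = (-35.95, -12.16).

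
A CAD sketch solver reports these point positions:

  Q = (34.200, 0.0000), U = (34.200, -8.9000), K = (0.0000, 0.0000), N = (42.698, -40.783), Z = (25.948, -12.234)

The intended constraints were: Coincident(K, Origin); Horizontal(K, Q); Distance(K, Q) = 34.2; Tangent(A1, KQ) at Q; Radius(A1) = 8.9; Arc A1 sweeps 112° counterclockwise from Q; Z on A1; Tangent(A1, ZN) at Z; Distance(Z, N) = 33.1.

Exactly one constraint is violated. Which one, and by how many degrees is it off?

Tangent(A1, ZN) at Z — off by 8.40°.

K = (0.00, 0.00) ✓; K.y = 0.00, Q.y = 0.00 ✓; |KQ| = 34.20 ✓; ∠(UQ, QK) = 90.00° ✓; |UQ| = 8.900 ✓; bearing(U→Z) − bearing(U→Q) = 112.0° ✓; |UZ| = 8.900 ✓; ∠(UZ, ZN) = 81.60° ✗; |ZN| = 33.10 ✓.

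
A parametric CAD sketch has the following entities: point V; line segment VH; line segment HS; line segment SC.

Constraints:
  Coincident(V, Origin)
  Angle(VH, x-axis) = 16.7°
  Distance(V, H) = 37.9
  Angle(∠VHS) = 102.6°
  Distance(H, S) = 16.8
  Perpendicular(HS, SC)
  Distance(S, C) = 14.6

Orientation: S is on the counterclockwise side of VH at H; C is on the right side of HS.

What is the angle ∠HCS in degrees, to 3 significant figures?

49.0°

V is at the origin; VH runs at 16.7° with length 37.9, so H = 37.9·(cos 16.7°, sin 16.7°) = (36.3, 10.9). ∠VHS = 102.6°, so HS runs at 16.7° + (180° − 102.6°) = 94.1° from the x-axis; with |HS| = 16.8, S = H + 16.8·(cos 94.1°, sin 94.1°) = (35.1, 27.6). HS ⟂ SC; with |SC| = 14.6 on the right of HS, C = S + 14.6·(0.997, 0.0715) = (49.7, 28.7). Then cos ∠HCS = CH·CS / (|CH||CS|), giving 49.0°.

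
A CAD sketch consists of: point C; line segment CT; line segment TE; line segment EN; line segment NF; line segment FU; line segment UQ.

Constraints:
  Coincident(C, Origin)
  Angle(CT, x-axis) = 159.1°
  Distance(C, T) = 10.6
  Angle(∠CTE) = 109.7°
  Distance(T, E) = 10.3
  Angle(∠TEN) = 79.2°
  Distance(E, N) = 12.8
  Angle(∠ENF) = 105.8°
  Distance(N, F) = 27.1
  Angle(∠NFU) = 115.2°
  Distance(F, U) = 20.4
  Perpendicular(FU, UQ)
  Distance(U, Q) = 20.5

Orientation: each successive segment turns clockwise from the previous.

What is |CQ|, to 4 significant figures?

24.36

∠NFU = 115.2° gives FU at -151.0° from the x-axis; with |FU| = 20.4, U = (-13.21, -25.51). FU ⟂ UQ, so UQ runs at 119.0°; with |UQ| = 20.5, Q = (-23.15, -7.583). Then |CQ| = |Q − C| = 24.36.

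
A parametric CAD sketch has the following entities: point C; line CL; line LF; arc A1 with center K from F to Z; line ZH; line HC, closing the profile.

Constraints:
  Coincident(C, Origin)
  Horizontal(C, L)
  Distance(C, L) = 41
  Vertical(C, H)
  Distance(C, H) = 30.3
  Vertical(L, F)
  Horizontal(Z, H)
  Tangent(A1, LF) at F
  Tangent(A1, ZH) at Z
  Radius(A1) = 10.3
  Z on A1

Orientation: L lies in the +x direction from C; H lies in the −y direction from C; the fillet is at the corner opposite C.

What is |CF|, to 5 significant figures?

45.618

C is at the origin; CL is horizontal with |CL| = 41.0 and L on the +x side, so L = (41.000, 0.0000). C and H share the same x with |CH| = 30.3 and H on the −y side, so H = (0.0000, -30.300). The virtual corner opposite C is at (41.000, -30.300). Since A1 is tangent to LF there, KF ⟂ LF and the tangent condition forces KZ to be normal to ZH, with radius 10.3, so the center K sits 10.3 in from both sides at K = (30.700, -20.000). That places the tangent points at F = (41.000, -20.000) on LF and Z = (30.700, -30.300) on ZH. Then |CF| = |F − C| = 45.618.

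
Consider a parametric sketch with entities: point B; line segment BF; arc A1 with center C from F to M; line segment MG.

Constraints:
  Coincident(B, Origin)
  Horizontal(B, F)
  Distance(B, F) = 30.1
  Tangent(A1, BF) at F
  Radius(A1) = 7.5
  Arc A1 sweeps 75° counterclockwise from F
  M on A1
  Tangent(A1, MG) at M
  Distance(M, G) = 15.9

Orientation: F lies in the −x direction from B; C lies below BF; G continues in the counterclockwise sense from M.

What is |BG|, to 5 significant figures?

46.437

On A1, F sits at bearing 90° from C; a 75° counterclockwise sweep puts M at bearing 165°, so M = C + 7.5·(cos 165°, sin 165°) = (-37.344, -5.5589). A1 meets MG tangentially, so CM is at right angles to MG, so MG runs along (−sin 165°, cos 165°); with |MG| = 15.9, G = (-41.460, -20.917). Then |BG| = |G − B| = 46.437.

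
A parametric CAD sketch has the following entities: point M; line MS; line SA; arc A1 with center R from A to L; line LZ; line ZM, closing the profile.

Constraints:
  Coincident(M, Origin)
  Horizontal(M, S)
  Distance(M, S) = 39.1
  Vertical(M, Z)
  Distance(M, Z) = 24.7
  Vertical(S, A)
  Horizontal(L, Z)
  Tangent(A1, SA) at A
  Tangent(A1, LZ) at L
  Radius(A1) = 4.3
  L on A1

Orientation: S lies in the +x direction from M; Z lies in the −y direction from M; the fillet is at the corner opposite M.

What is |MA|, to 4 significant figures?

44.10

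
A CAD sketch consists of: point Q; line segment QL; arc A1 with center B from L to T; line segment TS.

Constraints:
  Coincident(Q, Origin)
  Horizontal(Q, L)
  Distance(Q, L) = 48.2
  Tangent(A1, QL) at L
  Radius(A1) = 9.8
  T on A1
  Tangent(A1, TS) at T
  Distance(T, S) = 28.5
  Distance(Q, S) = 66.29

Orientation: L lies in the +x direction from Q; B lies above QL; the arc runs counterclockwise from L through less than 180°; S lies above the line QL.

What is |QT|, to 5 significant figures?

58.981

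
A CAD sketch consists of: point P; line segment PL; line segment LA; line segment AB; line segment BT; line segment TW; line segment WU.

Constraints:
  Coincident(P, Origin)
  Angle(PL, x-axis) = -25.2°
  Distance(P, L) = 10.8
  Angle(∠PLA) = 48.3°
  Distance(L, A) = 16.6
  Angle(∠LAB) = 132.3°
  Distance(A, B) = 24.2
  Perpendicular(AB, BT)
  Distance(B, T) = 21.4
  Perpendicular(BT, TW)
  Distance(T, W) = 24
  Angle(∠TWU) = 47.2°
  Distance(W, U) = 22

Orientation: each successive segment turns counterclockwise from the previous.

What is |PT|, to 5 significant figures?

26.172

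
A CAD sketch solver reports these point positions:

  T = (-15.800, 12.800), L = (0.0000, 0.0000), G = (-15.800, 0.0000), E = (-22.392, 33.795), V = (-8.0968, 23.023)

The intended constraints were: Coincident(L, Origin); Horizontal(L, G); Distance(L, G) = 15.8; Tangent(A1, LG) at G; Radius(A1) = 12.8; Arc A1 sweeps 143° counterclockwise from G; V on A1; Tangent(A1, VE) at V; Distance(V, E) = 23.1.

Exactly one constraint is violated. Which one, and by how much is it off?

Distance(V, E) = 23.1 — off by 5.20.

L = (0.00, 0.00) ✓; L.y = 0.00, G.y = 0.00 ✓; |LG| = 15.80 ✓; ∠(TG, GL) = 90.00° ✓; |TG| = 12.80 ✓; bearing(T→V) − bearing(T→G) = 143.0° ✓; |TV| = 12.80 ✓; ∠(TV, VE) = 90.00° ✓; |VE| = 17.90 ✗.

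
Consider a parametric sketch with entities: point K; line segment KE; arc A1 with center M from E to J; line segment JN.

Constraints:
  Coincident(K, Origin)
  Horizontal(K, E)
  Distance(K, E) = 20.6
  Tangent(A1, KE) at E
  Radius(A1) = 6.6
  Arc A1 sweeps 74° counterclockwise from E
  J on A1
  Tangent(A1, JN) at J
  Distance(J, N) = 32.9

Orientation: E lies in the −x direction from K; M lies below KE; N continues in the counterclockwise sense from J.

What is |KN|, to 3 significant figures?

51.2

On A1, E sits at bearing 90° from M; a 74° counterclockwise sweep puts J at bearing 164°, so J = M + 6.6·(cos 164°, sin 164°) = (-26.9, -4.78). The tangent condition forces MJ to be normal to JN, so JN runs along (−sin 164°, cos 164°); with |JN| = 32.9, N = (-36.0, -36.4). Then |KN| = |N − K| = 51.2.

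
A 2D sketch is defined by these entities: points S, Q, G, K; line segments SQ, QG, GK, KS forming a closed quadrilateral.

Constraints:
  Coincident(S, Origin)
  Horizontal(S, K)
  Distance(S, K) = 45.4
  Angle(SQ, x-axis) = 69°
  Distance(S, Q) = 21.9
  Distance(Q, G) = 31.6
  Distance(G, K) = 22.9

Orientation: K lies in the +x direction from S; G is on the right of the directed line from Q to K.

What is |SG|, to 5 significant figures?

24.588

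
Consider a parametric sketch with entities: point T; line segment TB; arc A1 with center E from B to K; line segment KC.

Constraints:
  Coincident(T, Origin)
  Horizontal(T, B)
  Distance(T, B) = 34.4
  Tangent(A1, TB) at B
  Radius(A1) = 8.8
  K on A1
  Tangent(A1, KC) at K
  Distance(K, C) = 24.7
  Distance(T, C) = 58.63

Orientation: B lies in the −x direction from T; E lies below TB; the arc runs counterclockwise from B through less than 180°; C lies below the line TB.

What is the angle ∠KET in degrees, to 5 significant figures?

146.51°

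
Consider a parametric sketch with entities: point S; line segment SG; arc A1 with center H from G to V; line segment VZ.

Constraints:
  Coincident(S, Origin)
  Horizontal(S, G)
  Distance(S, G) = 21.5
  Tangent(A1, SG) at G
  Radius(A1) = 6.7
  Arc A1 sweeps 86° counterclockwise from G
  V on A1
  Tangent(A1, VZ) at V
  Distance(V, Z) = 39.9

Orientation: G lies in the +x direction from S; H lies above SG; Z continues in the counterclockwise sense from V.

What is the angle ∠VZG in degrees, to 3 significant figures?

7.62°

S is at the origin; S and G share the same y with |SG| = 21.5 and G on the +x side, so G = (21.5, 0.00). Tangency of A1 to SG means the radius HG is perpendicular to SG, so H = G + (0, 6.7) = (21.5, 6.70). On A1, G sits at bearing -90° from H; an 86° counterclockwise sweep puts V at bearing -4°, so V = H + 6.7·(cos -4°, sin -4°) = (28.2, 6.23). Tangency of A1 to VZ means the radius HV is perpendicular to VZ, so VZ runs along (−sin -4°, cos -4°); with |VZ| = 39.9, Z = (31.0, 46.0). Then cos ∠VZG = ZV·ZG / (|ZV||ZG|), giving 7.62°.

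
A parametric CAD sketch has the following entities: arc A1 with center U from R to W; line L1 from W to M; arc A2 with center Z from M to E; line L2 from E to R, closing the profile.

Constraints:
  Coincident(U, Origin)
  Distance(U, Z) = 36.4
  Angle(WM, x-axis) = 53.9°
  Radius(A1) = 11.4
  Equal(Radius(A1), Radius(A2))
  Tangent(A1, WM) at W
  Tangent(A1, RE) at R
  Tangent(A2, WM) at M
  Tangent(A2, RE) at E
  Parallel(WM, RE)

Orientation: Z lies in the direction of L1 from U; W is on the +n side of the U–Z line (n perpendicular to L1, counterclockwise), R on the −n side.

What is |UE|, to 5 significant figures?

38.143

Tangency of A1 to both parallel lines with radius 11.4 puts W and R at U ± 11.4·n: W = (-9.2111, 6.7168), R = (9.2111, -6.7168). Equal radii place M and E the same way about Z: M = Z + 11.4·n = (12.236, 36.128), E = Z − 11.4·n = (30.658, 22.694). Then |UE| = |E − U| = 38.143.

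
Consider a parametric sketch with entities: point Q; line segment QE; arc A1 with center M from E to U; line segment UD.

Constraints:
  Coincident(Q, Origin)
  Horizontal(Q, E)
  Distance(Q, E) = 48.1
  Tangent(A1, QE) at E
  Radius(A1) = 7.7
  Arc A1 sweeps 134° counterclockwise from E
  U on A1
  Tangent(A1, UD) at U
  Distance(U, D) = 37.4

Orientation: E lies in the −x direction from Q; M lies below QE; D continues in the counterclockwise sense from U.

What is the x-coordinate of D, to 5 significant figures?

-27.659

Q is at the origin; QE is horizontal with |QE| = 48.1 and E on the −x side, so E = (-48.100, 0.0000). Tangency of A1 to QE means the radius ME is perpendicular to QE, so M = E + (0, -7.7) = (-48.100, -7.7000). On A1, E sits at bearing 90° from M; a 134° counterclockwise sweep puts U at bearing 224°, so U = M + 7.7·(cos 224°, sin 224°) = (-53.639, -13.049). Since A1 is tangent to UD there, MU ⟂ UD, so UD runs along (−sin 224°, cos 224°); with |UD| = 37.4, D = (-27.659, -39.952). So D.x = -27.659.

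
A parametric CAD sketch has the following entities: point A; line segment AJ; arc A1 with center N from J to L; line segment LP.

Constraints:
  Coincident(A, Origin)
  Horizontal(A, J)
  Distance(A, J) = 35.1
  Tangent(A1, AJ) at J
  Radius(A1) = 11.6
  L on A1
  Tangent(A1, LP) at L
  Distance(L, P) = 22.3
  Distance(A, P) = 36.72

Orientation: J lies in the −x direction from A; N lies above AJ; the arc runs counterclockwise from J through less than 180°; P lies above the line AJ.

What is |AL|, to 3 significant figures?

25.5

Checks: |NL| = 11.60 ✓; ∠(NL, LP) = 90.00° ✓; |LP| = 22.30 ✓; |AP| = 36.72 ✓.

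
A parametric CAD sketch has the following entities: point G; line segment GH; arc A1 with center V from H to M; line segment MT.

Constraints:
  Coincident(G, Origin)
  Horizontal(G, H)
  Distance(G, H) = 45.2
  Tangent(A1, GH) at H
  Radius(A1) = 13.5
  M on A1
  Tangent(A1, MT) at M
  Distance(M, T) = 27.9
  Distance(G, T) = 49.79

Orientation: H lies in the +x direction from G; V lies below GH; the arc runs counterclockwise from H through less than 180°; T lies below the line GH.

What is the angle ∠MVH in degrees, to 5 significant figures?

85.202°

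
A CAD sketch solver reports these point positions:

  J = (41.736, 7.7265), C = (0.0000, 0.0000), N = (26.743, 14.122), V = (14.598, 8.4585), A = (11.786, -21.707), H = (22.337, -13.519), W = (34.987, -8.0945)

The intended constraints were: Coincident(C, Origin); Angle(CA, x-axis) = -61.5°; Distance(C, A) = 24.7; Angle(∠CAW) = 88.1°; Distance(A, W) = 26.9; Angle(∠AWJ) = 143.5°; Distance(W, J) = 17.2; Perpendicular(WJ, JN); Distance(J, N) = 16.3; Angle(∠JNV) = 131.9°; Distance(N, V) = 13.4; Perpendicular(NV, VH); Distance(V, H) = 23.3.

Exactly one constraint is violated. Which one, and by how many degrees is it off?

Perpendicular(NV, VH) — off by 5.60°.

C = (0.00, 0.00) ✓; CA at -61.50° ✓; |CA| = 24.70 ✓; ∠CAW = 88.10° ✓; |AW| = 26.90 ✓; ∠AWJ = 143.5° ✓; |WJ| = 17.20 ✓; ∠(WJ, JN) = 90.00° ✓; |JN| = 16.30 ✓; ∠JNV = 131.9° ✓; |NV| = 13.40 ✓; ∠(NV, VH) = 84.40° ✗; |VH| = 23.30 ✓.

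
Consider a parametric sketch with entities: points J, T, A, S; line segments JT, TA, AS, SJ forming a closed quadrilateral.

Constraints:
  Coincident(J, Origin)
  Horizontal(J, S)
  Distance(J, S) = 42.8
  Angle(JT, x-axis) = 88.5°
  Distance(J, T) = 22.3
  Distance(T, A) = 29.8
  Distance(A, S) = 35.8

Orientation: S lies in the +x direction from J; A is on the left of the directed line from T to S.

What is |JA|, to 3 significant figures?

43.4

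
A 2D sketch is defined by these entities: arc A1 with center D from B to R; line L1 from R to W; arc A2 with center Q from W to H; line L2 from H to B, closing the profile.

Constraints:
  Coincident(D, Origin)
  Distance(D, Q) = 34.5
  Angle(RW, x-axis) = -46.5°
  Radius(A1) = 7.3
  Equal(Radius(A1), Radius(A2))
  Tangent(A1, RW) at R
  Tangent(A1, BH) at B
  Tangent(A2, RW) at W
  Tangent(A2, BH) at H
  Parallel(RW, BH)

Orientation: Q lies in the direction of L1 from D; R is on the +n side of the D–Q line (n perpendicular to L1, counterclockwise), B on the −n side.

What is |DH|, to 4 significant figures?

35.26

The slot axis is L1's direction at -46.5°, so u = (cos -46.5°, sin -46.5°) = (0.6884, -0.7254) and n = (−sin -46.5°, cos -46.5°) = (0.7254, 0.6884). D is at the origin and Q lies 34.5 along u from D, so Q = 34.5·u = (23.75, -25.03). Tangency of A1 to both parallel lines with radius 7.3 puts R and B at D ± 7.3·n: R = (5.295, 5.025), B = (-5.295, -5.025). Equal radii place W and H the same way about Q: W = Q + 7.3·n = (29.04, -20.00), H = Q − 7.3·n = (18.45, -30.05). Then |DH| = |H − D| = 35.26.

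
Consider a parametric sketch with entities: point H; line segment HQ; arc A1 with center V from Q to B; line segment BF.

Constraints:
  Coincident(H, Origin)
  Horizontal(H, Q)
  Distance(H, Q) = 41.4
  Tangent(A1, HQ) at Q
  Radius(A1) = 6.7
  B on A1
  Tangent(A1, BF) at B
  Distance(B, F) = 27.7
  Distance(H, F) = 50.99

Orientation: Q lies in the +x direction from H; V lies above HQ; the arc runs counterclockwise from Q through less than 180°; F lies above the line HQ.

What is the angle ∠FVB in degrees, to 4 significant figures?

76.40°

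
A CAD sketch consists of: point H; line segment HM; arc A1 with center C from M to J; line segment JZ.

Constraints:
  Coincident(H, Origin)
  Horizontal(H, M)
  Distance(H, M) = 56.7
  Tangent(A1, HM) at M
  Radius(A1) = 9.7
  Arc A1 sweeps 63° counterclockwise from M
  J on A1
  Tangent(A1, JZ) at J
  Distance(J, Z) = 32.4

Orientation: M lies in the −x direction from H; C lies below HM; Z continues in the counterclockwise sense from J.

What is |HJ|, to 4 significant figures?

65.56

H is at the origin; H and M share the same y with |HM| = 56.7 and M on the −x side, so M = (-56.70, 0.000). The tangent condition forces CM to be normal to HM, so C = M + (0, -9.7) = (-56.70, -9.700). On A1, M sits at bearing 90° from C; a 63° counterclockwise sweep puts J at bearing 153°, so J = C + 9.7·(cos 153°, sin 153°) = (-65.34, -5.296). Then |HJ| = |J − H| = 65.56.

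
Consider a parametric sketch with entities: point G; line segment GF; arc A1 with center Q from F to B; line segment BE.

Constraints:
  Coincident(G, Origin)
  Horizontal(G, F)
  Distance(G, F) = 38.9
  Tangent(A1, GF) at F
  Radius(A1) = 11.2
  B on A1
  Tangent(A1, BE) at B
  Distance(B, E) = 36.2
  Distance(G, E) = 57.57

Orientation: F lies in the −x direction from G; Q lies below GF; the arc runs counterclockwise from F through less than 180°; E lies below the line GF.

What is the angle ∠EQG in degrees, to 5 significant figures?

94.483°

Checks: |QB| = 11.20 ✓; ∠(QB, BE) = 90.00° ✓; |BE| = 36.20 ✓; |GE| = 57.57 ✓.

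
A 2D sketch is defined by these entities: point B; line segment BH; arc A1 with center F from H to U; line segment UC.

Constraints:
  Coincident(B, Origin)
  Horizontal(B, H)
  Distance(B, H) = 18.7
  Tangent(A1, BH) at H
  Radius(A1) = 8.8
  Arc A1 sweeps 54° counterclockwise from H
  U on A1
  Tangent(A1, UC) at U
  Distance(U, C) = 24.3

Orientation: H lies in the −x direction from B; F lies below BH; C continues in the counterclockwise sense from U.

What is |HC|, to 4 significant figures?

31.63

B is at the origin; BH is horizontal with |BH| = 18.7 and H on the −x side, so H = (-18.70, 0.000). Tangency of A1 to BH means the radius FH is perpendicular to BH, so F = H + (0, -8.8) = (-18.70, -8.800). On A1, H sits at bearing 90° from F; a 54° counterclockwise sweep puts U at bearing 144°, so U = F + 8.8·(cos 144°, sin 144°) = (-25.82, -3.627). A1 meets UC tangentially, so FU is at right angles to UC, so UC runs along (−sin 144°, cos 144°); with |UC| = 24.3, C = (-40.10, -23.29). Then |HC| = |C − H| = 31.63.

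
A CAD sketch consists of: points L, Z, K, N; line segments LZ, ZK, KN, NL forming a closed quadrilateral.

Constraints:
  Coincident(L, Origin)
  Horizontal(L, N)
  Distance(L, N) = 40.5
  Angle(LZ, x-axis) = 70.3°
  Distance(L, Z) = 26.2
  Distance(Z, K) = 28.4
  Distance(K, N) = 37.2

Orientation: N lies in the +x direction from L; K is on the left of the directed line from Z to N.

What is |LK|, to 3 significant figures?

50.4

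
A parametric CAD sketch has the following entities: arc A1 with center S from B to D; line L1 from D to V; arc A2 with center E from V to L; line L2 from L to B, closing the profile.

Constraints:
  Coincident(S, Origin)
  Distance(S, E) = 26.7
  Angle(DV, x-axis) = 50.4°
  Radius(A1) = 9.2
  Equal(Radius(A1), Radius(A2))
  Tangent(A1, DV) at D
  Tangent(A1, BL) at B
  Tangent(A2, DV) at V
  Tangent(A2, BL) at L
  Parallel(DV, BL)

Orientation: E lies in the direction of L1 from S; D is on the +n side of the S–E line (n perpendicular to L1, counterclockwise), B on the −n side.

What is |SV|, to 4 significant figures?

28.24

The slot axis is L1's direction at 50.4°, so u = (cos 50.4°, sin 50.4°) = (0.6374, 0.7705) and n = (−sin 50.4°, cos 50.4°) = (-0.7705, 0.6374). S is at the origin and E lies 26.7 along u from S, so E = 26.7·u = (17.02, 20.57). Tangency of A1 to both parallel lines with radius 9.2 puts D and B at S ± 9.2·n: D = (-7.089, 5.864), B = (7.089, -5.864). Equal radii place V and L the same way about E: V = E + 9.2·n = (9.930, 26.44), L = E − 9.2·n = (24.11, 14.71). Then |SV| = |V − S| = 28.24.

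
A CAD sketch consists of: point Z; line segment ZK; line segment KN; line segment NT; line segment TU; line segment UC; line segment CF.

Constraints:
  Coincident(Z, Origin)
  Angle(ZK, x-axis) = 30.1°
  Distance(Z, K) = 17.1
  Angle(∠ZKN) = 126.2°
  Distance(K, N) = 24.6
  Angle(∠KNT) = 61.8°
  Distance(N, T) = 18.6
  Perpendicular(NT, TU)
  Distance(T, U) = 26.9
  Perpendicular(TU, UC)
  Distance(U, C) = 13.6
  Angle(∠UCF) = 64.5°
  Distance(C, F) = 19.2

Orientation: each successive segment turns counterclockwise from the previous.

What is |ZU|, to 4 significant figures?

10.36

Z is at the origin; ZK runs at 30.1° with length 17.1, so K = (14.79, 8.576). ∠ZKN = 126.2° gives KN at 83.90° from the x-axis; with |KN| = 24.6, N = (17.41, 33.04). ∠KNT = 61.8° gives NT at -157.9° from the x-axis; with |NT| = 18.6, T = (0.1748, 26.04). NT ⟂ TU, so TU runs at -67.90°; with |TU| = 26.9, U = (10.30, 1.115). Then |ZU| = |U − Z| = 10.36.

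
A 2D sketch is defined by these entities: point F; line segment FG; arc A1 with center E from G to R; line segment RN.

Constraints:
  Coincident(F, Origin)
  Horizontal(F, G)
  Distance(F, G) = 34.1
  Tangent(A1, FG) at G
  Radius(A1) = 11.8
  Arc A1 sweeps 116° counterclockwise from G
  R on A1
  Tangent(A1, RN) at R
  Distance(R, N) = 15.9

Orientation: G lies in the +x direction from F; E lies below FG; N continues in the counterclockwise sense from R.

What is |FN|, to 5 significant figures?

43.652

On A1, G sits at bearing 90° from E; a 116° counterclockwise sweep puts R at bearing 206°, so R = E + 11.8·(cos 206°, sin 206°) = (23.494, -16.973). The tangent condition forces ER to be normal to RN, so RN runs along (−sin 206°, cos 206°); with |RN| = 15.9, N = (30.464, -31.264). Then |FN| = |N − F| = 43.652.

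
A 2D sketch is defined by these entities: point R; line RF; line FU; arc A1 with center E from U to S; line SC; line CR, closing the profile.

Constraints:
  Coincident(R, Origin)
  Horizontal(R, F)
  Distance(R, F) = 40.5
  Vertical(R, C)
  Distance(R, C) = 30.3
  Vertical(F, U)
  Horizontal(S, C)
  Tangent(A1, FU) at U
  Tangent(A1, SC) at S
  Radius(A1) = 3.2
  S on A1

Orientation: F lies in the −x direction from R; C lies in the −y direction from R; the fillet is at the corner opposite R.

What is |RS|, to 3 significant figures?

48.1

R is at the origin; RF is horizontal with |RF| = 40.5 and F on the −x side, so F = (-40.5, 0.00). R and C share the same x with |RC| = 30.3 and C on the −y side, so C = (0.00, -30.3). The virtual corner opposite R is at (-40.5, -30.3). Tangency of A1 to FU means the radius EU is perpendicular to FU and A1 meets SC tangentially, so ES is at right angles to SC, with radius 3.2, so the center E sits 3.2 in from both sides at E = (-37.3, -27.1). That places the tangent points at U = (-40.5, -27.1) on FU and S = (-37.3, -30.3) on SC. Then |RS| = |S − R| = 48.1.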